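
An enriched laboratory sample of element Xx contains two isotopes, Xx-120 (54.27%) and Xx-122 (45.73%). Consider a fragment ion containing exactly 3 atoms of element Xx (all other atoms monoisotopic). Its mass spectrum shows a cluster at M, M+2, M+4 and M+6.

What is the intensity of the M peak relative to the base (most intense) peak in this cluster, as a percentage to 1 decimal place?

Term probabilities: M 0.1598, M+2 0.4041, M+4 0.3405, M+6 0.0956. Base peak = M+2.
P(M+2) = C(3,1) × 0.5427^2 × 0.4573^1 = 3 × 0.29452329 × 0.4573 = 0.404057 (base)
P(M) = C(3,0) × 0.5427^3 × 0.4573^0 = 1 × 0.15983779 × 1.0000 = 0.159838
Relative intensity = 0.159838 / 0.404057 × 100 = 39.6

39.6%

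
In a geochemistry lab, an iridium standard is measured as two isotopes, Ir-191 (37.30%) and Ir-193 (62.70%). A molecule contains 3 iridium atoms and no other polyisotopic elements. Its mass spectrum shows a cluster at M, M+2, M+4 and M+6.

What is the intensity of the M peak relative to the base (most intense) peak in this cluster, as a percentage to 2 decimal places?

(0.3730 + 0.6270)^3 gives M 0.0519, M+2 0.2617, M+4 0.4399, M+6 0.2465; the largest is M+4.
P(M+4) = C(3,2) × 0.3730^1 × 0.6270^2 = 3 × 0.3730 × 0.393129 = 0.439911 (base)
P(M) = C(3,0) × 0.3730^3 × 0.6270^0 = 1 × 0.05189512 × 1.0000 = 0.051895
Relative intensity = 0.051895 / 0.439911 × 100 = 11.80

11.80%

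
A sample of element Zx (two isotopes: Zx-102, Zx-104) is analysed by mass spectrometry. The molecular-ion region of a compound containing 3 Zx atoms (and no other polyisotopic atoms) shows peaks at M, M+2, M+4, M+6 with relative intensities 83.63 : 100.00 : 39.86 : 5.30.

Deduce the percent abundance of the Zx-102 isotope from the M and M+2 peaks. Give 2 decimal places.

Let p = fractional abundance of Zx-102. I(M+2)/I(M) = [C(3,1)·p^2·(1−p)] / p^3 = 3·(1−p)/p = 100.00/83.63 = 1.1957
(1−p)/p = 1.1957/3 = 0.3986  ⇒  p = 1/(1 + 0.3986) = 0.7150
Zx-102: 71.50%, Zx-104: 28.50%.

71.50%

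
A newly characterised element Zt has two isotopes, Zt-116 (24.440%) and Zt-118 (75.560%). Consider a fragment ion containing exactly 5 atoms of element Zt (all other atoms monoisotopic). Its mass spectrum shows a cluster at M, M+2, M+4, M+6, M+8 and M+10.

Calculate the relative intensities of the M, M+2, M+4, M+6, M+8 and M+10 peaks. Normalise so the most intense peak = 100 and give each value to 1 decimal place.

Expanding (0.24440 + 0.75560)^5:
P(M) = 0.24440^5 = 0.000872
P(M+2) = 5 × 0.24440^4 × 0.75560^1 = 0.013479
P(M+4) = 10 × 0.24440^3 × 0.75560^2 = 0.083347
P(M+6) = 10 × 0.24440^2 × 0.75560^3 = 0.257679
P(M+8) = 5 × 0.24440^1 × 0.75560^4 = 0.398326
P(M+10) = 0.75560^5 = 0.246297
The M+8 peak is largest (0.398326); scaling to 100 gives 0.2 : 3.4 : 20.9 : 64.7 : 100.0 : 61.8.

0.2 : 3.4 : 20.9 : 64.7 : 100.0 : 61.8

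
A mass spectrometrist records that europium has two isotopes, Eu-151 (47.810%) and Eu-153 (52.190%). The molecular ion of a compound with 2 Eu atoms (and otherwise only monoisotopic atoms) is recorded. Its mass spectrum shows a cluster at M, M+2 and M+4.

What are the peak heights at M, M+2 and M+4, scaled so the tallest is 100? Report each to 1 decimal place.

Each Eu atom is independently Eu-151 (p = 0.47810) or Eu-153 (q = 0.52190); the cluster is the binomial expansion (p + q)^2.
P(M) = 0.47810^2 = 0.228580
P(M+2) = 2 × 0.47810^1 × 0.52190^1 = 0.499041
P(M+4) = 0.52190^2 = 0.272380
The M+2 peak is largest (0.499041); scaling to 100 gives 45.8 : 100.0 : 54.6.

45.8 : 100.0 : 54.6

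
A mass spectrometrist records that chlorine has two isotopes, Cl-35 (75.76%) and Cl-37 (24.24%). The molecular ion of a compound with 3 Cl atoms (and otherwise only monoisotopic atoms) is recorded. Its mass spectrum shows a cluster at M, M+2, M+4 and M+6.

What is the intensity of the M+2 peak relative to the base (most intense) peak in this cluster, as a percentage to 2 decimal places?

95.99%

(0.7576 + 0.2424)^3 gives M 0.4348, M+2 0.4174, M+4 0.1335, M+6 0.0142; the largest is M.
P(M) = C(3,0) × 0.7576^3 × 0.2424^0 = 1 × 0.4348304 × 1.0000 = 0.434830 (base)
P(M+2) = C(3,1) × 0.7576^2 × 0.2424^1 = 3 × 0.57395776 × 0.2424 = 0.417382
Relative intensity = 0.417382 / 0.434830 × 100 = 95.99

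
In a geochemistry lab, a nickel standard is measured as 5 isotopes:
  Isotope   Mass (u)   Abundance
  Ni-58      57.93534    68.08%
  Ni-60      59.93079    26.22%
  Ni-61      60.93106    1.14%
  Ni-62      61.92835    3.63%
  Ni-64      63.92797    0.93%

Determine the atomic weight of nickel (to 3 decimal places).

Average mass = Σ (abundance × isotope mass) = 0.6808 × 57.93534 + 0.2622 × 59.93079 + 0.0114 × 60.93106 + 0.0363 × 61.92835 + 0.0093 × 63.92797
= 39.442379 + 15.713853 + 0.694614 + 2.247999 + 0.594530 = 58.693375 u

58.693 u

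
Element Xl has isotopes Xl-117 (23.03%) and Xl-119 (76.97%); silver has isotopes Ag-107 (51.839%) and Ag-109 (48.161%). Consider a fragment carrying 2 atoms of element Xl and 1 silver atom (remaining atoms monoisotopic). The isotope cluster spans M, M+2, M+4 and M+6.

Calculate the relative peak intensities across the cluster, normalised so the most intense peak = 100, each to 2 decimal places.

5.75 : 43.81 : 100.00 : 59.71

Element Xl pattern (n=2): 0.05303809 : 0.35452382 : 0.59243809
Silver pattern (n=1): 0.51839 : 0.48161
Convolve the two distributions (both contribute in 2-u steps):
  M: 0.05303809×0.51839 = 0.027494
  M+2: 0.05303809×0.48161 + 0.35452382×0.51839 = 0.209325
  M+4: 0.35452382×0.48161 + 0.59243809×0.51839 = 0.477856
  M+6: 0.59243809×0.48161 = 0.285324
Scale to base peak (0.477856) = 100: 5.75 : 43.81 : 100.00 : 59.71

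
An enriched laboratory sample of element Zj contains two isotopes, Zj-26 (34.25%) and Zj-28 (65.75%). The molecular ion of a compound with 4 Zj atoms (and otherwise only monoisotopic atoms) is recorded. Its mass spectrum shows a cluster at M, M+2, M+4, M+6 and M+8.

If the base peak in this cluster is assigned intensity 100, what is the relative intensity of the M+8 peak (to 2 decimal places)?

Term probabilities: M 0.0138, M+2 0.1057, M+4 0.3043, M+6 0.3894, M+8 0.1869. Base peak = M+6.
P(M+6) = C(4,3) × 0.3425^1 × 0.6575^3 = 4 × 0.3425 × 0.28424136 = 0.389411 (base)
P(M+8) = C(4,4) × 0.3425^0 × 0.6575^4 = 1 × 1.0000 × 0.18688869 = 0.186889
Relative intensity = 0.186889 / 0.389411 × 100 = 47.99

47.99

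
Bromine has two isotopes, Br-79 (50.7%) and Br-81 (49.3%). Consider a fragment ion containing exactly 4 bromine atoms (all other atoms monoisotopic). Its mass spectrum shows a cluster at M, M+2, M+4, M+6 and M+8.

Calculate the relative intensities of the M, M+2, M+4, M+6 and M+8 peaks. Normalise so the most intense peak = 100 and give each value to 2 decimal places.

Expanding (0.507 + 0.493)^4:
P(M) = 0.507^4 = 0.066074
P(M+2) = 4 × 0.507^3 × 0.493^1 = 0.256999
P(M+4) = 6 × 0.507^2 × 0.493^2 = 0.374853
P(M+6) = 4 × 0.507^1 × 0.493^3 = 0.243001
P(M+8) = 0.493^4 = 0.059073
The M+4 peak is largest (0.374853); scaling to 100 gives 17.63 : 68.56 : 100.00 : 64.83 : 15.76.

17.63 : 68.56 : 100.00 : 64.83 : 15.76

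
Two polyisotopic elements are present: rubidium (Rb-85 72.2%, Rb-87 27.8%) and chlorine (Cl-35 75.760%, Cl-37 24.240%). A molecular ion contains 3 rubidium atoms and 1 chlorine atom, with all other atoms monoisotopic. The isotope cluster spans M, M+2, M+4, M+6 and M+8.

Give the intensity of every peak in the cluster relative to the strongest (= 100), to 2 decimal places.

Rubidium pattern (n=3): 0.37636705 : 0.43475086 : 0.16739714 : 0.02148495
Chlorine pattern (n=1): 0.7576 : 0.2424
Convolve the two distributions (both contribute in 2-u steps):
  M: 0.37636705×0.7576 = 0.285136
  M+2: 0.37636705×0.2424 + 0.43475086×0.7576 = 0.420599
  M+4: 0.43475086×0.2424 + 0.16739714×0.7576 = 0.232204
  M+6: 0.16739714×0.2424 + 0.02148495×0.7576 = 0.056854
  M+8: 0.02148495×0.2424 = 0.005208
Scale to base peak (0.420599) = 100: 67.79 : 100.00 : 55.21 : 13.52 : 1.24

67.79 : 100.00 : 55.21 : 13.52 : 1.24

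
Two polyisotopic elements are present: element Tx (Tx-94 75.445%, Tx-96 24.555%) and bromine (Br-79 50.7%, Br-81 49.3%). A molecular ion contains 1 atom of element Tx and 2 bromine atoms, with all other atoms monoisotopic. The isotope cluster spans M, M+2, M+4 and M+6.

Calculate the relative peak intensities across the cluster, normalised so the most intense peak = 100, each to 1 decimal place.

44.0 : 100.0 : 69.5 : 13.6

Element Tx pattern (n=1): 0.75445 : 0.24555
Bromine pattern (n=2): 0.257049 : 0.499902 : 0.243049
Convolve the two distributions (both contribute in 2-u steps):
  M: 0.75445×0.257049 = 0.193931
  M+2: 0.75445×0.499902 + 0.24555×0.257049 = 0.440269
  M+4: 0.75445×0.243049 + 0.24555×0.499902 = 0.306119
  M+6: 0.24555×0.243049 = 0.059681
Scale to base peak (0.440269) = 100: 44.0 : 100.0 : 69.5 : 13.6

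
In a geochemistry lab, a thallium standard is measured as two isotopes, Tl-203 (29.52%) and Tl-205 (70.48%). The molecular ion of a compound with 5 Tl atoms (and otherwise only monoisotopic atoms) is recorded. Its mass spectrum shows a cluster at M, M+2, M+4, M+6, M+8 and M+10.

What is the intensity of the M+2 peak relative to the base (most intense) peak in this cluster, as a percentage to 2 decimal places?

Binomial terms of (0.2952 + 0.7048)^5: M 0.0022, M+2 0.0268, M+4 0.1278, M+6 0.3051, M+8 0.3642, M+10 0.1739 → M+8 is the base peak.
P(M+8) = C(5,4) × 0.2952^1 × 0.7048^4 = 5 × 0.2952 × 0.24675365 = 0.364208 (base)
P(M+2) = C(5,1) × 0.2952^4 × 0.7048^1 = 5 × 0.00759391 × 0.7048 = 0.026761
Relative intensity = 0.026761 / 0.364208 × 100 = 7.35

7.35%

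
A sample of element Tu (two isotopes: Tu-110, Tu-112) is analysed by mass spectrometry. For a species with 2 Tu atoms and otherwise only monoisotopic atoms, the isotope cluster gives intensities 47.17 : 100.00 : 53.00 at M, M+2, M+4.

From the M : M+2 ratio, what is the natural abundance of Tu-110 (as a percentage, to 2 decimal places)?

48.54%

Write p for the Tu-110 fraction. I(M+2)/I(M) = [C(2,1)·p^1·(1−p)] / p^2 = 2·(1−p)/p = 100.00/47.17 = 2.1200
(1−p)/p = 2.1200/2 = 1.0600  ⇒  p = 1/(1 + 1.0600) = 0.4854
Tu-110: 48.54%, Tu-112: 51.46%.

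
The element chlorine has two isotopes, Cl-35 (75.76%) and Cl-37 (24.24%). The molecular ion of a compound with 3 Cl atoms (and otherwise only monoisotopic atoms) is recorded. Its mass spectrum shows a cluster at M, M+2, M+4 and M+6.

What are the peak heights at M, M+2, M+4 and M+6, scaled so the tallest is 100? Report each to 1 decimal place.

100.0 : 96.0 : 30.7 : 3.3

The 3 Cl atoms are independent, so intensities follow the terms of (0.7576 + 0.2424)^3.
P(M) = 0.7576^3 = 0.434830
P(M+2) = 3 × 0.7576^2 × 0.2424^1 = 0.417382
P(M+4) = 3 × 0.7576^1 × 0.2424^2 = 0.133545
P(M+6) = 0.2424^3 = 0.014243
The M peak is largest (0.434830); scaling to 100 gives 100.0 : 96.0 : 30.7 : 3.3.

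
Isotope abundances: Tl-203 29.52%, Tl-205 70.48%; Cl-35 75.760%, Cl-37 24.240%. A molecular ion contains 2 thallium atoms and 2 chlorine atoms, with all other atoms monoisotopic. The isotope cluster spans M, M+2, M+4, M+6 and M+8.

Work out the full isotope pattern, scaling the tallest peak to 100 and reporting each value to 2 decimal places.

11.29 : 61.13 : 100.00 : 46.70 : 6.59

Thallium pattern (n=2): 0.08714304 : 0.41611392 : 0.49674304
Chlorine pattern (n=2): 0.57395776 : 0.36728448 : 0.05875776
Convolve the two distributions (both contribute in 2-u steps):
  M: 0.08714304×0.57395776 = 0.050016
  M+2: 0.08714304×0.36728448 + 0.41611392×0.57395776 = 0.270838
  M+4: 0.08714304×0.05875776 + 0.41611392×0.36728448 + 0.49674304×0.57395776 = 0.443062
  M+6: 0.41611392×0.05875776 + 0.49674304×0.36728448 = 0.206896
  M+8: 0.49674304×0.05875776 = 0.029188
Scale to base peak (0.443062) = 100: 11.29 : 61.13 : 100.00 : 46.70 : 6.59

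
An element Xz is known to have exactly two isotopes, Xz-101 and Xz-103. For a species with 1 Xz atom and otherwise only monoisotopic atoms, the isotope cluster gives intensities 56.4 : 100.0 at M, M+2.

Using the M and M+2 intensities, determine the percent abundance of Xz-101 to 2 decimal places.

Let p = fractional abundance of Xz-101. I(M+2)/I(M) = [C(1,1)·p^0·(1−p)] / p^1 = 1·(1−p)/p = 100.0/56.4 = 1.7730
(1−p)/p = 1.7730/1 = 1.7730  ⇒  p = 1/(1 + 1.7730) = 0.3606
Xz-101: 36.06%, Xz-103: 63.94%.

36.06%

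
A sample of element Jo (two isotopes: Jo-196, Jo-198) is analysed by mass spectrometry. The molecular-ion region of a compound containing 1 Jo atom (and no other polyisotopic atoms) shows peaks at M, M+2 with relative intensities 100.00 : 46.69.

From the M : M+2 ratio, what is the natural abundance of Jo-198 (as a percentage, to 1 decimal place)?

31.8%

Write p for the Jo-196 fraction. I(M+2)/I(M) = [C(1,1)·p^0·(1−p)] / p^1 = 1·(1−p)/p = 46.69/100.00 = 0.4669
(1−p)/p = 0.4669/1 = 0.4669  ⇒  p = 1/(1 + 0.4669) = 0.6817
Jo-196: 68.2%, Jo-198: 31.8%.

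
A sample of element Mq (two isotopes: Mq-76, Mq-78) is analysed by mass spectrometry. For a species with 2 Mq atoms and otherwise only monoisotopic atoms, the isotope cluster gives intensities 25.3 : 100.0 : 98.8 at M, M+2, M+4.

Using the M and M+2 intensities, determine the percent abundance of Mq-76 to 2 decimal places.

33.60%

If p is the fraction of Mq that is Mq-76, then I(M+2)/I(M) = [C(2,1)·p^1·(1−p)] / p^2 = 2·(1−p)/p = 100.0/25.3 = 3.9526
(1−p)/p = 3.9526/2 = 1.9763  ⇒  p = 1/(1 + 1.9763) = 0.3360
Mq-76: 33.60%, Mq-78: 66.40%.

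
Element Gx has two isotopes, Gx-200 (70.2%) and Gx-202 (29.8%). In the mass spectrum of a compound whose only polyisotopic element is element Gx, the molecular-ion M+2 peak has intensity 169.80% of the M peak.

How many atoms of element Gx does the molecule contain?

With n Gx atoms, P(M+2)/P(M) = C(n,1)·p^(n−1)q / p^n = n·q/p = n · 0.298/0.702.
n = 1.6980 × 0.702/0.298 = 4.00 ≈ 4

4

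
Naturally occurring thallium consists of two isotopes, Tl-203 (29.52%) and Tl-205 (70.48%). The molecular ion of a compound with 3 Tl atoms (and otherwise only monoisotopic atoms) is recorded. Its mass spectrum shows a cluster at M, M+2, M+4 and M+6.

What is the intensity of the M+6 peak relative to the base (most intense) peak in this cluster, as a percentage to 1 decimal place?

79.6%

(0.2952 + 0.7048)^3 gives M 0.0257, M+2 0.1843, M+4 0.4399, M+6 0.3501; the largest is M+4.
P(M+4) = C(3,2) × 0.2952^1 × 0.7048^2 = 3 × 0.2952 × 0.49674304 = 0.439916 (base)
P(M+6) = C(3,3) × 0.2952^0 × 0.7048^3 = 1 × 1.0000 × 0.35010449 = 0.350104
Relative intensity = 0.350104 / 0.439916 × 100 = 79.6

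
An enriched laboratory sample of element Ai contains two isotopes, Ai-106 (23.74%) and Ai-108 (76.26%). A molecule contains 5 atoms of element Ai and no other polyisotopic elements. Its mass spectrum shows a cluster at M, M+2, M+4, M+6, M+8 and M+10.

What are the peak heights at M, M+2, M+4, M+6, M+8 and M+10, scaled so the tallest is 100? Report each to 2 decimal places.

Each Ai atom is independently Ai-106 (p = 0.2374) or Ai-108 (q = 0.7626); the cluster is the binomial expansion (p + q)^5.
P(M) = 0.2374^5 = 0.000754
P(M+2) = 5 × 0.2374^4 × 0.7626^1 = 0.012111
P(M+4) = 10 × 0.2374^3 × 0.7626^2 = 0.077810
P(M+6) = 10 × 0.2374^2 × 0.7626^3 = 0.249949
P(M+8) = 5 × 0.2374^1 × 0.7626^4 = 0.401456
P(M+10) = 0.7626^5 = 0.257919
The M+8 peak is largest (0.401456); scaling to 100 gives 0.19 : 3.02 : 19.38 : 62.26 : 100.00 : 64.25.

0.19 : 3.02 : 19.38 : 62.26 : 100.00 : 64.25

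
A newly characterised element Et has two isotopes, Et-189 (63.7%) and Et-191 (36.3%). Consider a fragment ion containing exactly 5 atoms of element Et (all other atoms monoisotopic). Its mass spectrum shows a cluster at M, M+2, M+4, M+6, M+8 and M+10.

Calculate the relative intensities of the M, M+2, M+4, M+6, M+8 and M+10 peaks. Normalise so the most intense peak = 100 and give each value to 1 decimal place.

30.8 : 87.7 : 100.0 : 57.0 : 16.2 : 1.9

Each Et atom is independently Et-189 (p = 0.637) or Et-191 (q = 0.363); the cluster is the binomial expansion (p + q)^5.
P(M) = 0.637^5 = 0.104881
P(M+2) = 5 × 0.637^4 × 0.363^1 = 0.298837
P(M+4) = 10 × 0.637^3 × 0.363^2 = 0.340590
P(M+6) = 10 × 0.637^2 × 0.363^3 = 0.194088
P(M+8) = 5 × 0.637^1 × 0.363^4 = 0.055301
P(M+10) = 0.363^5 = 0.006303
The M+4 peak is largest (0.340590); scaling to 100 gives 30.8 : 87.7 : 100.0 : 57.0 : 16.2 : 1.9.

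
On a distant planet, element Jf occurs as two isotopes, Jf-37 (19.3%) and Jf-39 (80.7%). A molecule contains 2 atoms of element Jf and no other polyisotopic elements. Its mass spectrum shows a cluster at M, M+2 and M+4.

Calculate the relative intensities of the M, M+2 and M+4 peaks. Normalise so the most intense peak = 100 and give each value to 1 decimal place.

5.7 : 47.8 : 100.0

Each Jf atom is independently Jf-37 (p = 0.193) or Jf-39 (q = 0.807); the cluster is the binomial expansion (p + q)^2.
P(M) = 0.193^2 = 0.037249
P(M+2) = 2 × 0.193^1 × 0.807^1 = 0.311502
P(M+4) = 0.807^2 = 0.651249
The M+4 peak is largest (0.651249); scaling to 100 gives 5.7 : 47.8 : 100.0.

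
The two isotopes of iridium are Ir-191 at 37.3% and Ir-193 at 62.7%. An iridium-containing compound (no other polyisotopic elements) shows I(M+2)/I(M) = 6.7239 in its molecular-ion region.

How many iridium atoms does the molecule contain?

The M+2/M ratio from n Ir atoms is n · q/p = n · 0.627/0.373.
n = 6.7239 × 0.373/0.627 = 4.00 ≈ 4

4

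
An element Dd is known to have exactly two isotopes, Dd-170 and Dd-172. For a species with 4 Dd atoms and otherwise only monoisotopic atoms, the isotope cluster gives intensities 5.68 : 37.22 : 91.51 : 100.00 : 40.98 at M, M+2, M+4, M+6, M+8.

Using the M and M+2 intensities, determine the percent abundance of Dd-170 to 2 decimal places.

If p is the fraction of Dd that is Dd-170, then I(M+2)/I(M) = [C(4,1)·p^3·(1−p)] / p^4 = 4·(1−p)/p = 37.22/5.68 = 6.5528
(1−p)/p = 6.5528/4 = 1.6382  ⇒  p = 1/(1 + 1.6382) = 0.3790
Dd-170: 37.90%, Dd-172: 62.10%.

37.90%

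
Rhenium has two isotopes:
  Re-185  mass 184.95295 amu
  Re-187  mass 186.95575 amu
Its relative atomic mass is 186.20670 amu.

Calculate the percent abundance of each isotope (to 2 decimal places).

Re-185: 37.40%, Re-187: 62.60%

Writing the weighted mean with unknown fraction x of Re-185:
184.95295·x + 186.95575·(1 − x) = 186.20670
(184.95295 − 186.95575)·x = 186.20670 − 186.95575
x = -0.74905 / -2.00280 = 0.37400 → 37.40% Re-185, 62.60% Re-187.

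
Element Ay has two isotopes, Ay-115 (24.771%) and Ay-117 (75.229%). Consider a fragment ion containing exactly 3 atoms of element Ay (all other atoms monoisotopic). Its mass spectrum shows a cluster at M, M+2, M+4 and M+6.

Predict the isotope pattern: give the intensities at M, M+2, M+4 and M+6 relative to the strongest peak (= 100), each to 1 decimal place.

3.6 : 32.5 : 98.8 : 100.0

Expanding (0.24771 + 0.75229)^3:
P(M) = 0.24771^3 = 0.015200
P(M+2) = 3 × 0.24771^2 × 0.75229^1 = 0.138482
P(M+4) = 3 × 0.24771^1 × 0.75229^2 = 0.420567
P(M+6) = 0.75229^3 = 0.425751
The M+6 peak is largest (0.425751); scaling to 100 gives 3.6 : 32.5 : 98.8 : 100.0.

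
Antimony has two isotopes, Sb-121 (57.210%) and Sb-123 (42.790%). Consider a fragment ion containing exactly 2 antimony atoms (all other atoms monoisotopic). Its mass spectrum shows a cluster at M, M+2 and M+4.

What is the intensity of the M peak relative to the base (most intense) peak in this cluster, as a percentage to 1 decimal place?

66.8%

Binomial terms of (0.57210 + 0.42790)^2: M 0.3273, M+2 0.4896, M+4 0.1831 → M+2 is the base peak.
P(M+2) = C(2,1) × 0.57210^1 × 0.42790^1 = 2 × 0.5721 × 0.4279 = 0.489603 (base)
P(M) = C(2,0) × 0.57210^2 × 0.42790^0 = 1 × 0.32729841 × 1.0000 = 0.327298
Relative intensity = 0.327298 / 0.489603 × 100 = 66.8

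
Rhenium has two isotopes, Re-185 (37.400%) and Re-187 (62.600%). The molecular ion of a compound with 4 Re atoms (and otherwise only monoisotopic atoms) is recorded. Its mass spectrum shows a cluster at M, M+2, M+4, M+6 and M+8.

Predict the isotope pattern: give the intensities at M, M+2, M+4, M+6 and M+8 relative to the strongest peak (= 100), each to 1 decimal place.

5.3 : 35.7 : 89.6 : 100.0 : 41.8

Each Re atom is independently Re-185 (p = 0.37400) or Re-187 (q = 0.62600); the cluster is the binomial expansion (p + q)^4.
P(M) = 0.37400^4 = 0.019565
P(M+2) = 4 × 0.37400^3 × 0.62600^1 = 0.130993
P(M+4) = 6 × 0.37400^2 × 0.62600^2 = 0.328884
P(M+6) = 4 × 0.37400^1 × 0.62600^3 = 0.366990
P(M+8) = 0.62600^4 = 0.153567
The M+6 peak is largest (0.366990); scaling to 100 gives 5.3 : 35.7 : 89.6 : 100.0 : 41.8.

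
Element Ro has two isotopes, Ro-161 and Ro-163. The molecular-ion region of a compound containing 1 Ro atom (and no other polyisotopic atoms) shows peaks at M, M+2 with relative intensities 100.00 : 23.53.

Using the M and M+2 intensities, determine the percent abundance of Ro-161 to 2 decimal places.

80.95%

Write p for the Ro-161 fraction. I(M+2)/I(M) = [C(1,1)·p^0·(1−p)] / p^1 = 1·(1−p)/p = 23.53/100.00 = 0.2353
(1−p)/p = 0.2353/1 = 0.2353  ⇒  p = 1/(1 + 0.2353) = 0.8095
Ro-161: 80.95%, Ro-163: 19.05%.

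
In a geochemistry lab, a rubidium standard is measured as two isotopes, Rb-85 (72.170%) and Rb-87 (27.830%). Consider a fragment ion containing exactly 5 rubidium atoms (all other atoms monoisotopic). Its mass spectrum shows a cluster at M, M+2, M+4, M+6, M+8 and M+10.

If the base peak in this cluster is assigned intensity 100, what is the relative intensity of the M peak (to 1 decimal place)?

(0.72170 + 0.27830)^5 gives M 0.1958, M+2 0.3775, M+4 0.2911, M+6 0.1123, M+8 0.0216, M+10 0.0017; the largest is M+2.
P(M+2) = C(5,1) × 0.72170^4 × 0.27830^1 = 5 × 0.27128565 × 0.2783 = 0.377494 (base)
P(M) = C(5,0) × 0.72170^5 × 0.27830^0 = 1 × 0.19578685 × 1.0000 = 0.195787
Relative intensity = 0.195787 / 0.377494 × 100 = 51.9

51.9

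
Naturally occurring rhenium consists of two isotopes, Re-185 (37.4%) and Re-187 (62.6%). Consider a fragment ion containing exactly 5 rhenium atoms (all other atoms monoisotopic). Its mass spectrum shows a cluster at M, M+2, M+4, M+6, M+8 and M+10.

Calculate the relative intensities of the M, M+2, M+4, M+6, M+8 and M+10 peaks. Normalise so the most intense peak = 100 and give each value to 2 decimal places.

Expanding (0.374 + 0.626)^5:
P(M) = 0.374^5 = 0.007317
P(M+2) = 5 × 0.374^4 × 0.626^1 = 0.061239
P(M+4) = 10 × 0.374^3 × 0.626^2 = 0.205005
P(M+6) = 10 × 0.374^2 × 0.626^3 = 0.343136
P(M+8) = 5 × 0.374^1 × 0.626^4 = 0.287170
P(M+10) = 0.626^5 = 0.096133
The M+6 peak is largest (0.343136); scaling to 100 gives 2.13 : 17.85 : 59.74 : 100.00 : 83.69 : 28.02.

2.13 : 17.85 : 59.74 : 100.00 : 83.69 : 28.02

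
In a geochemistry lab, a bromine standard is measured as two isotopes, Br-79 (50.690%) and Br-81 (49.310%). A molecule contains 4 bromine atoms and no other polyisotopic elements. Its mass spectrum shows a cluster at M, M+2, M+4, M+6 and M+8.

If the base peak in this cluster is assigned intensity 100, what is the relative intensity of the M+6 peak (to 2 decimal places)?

(0.50690 + 0.49310)^4 gives M 0.0660, M+2 0.2569, M+4 0.3749, M+6 0.2431, M+8 0.0591; the largest is M+4.
P(M+4) = C(4,2) × 0.50690^2 × 0.49310^2 = 6 × 0.25694761 × 0.24314761 = 0.374857 (base)
P(M+6) = C(4,3) × 0.50690^1 × 0.49310^3 = 4 × 0.5069 × 0.11989609 = 0.243101
Relative intensity = 0.243101 / 0.374857 × 100 = 64.85

64.85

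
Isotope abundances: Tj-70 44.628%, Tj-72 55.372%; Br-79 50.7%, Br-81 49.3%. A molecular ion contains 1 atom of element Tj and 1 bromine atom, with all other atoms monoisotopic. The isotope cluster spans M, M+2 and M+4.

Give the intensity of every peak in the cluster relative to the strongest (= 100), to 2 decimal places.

Element Tj pattern (n=1): 0.44628 : 0.55372
Bromine pattern (n=1): 0.5070 : 0.4930
Convolve the two distributions (both contribute in 2-u steps):
  M: 0.44628×0.5070 = 0.226264
  M+2: 0.44628×0.4930 + 0.55372×0.5070 = 0.500752
  M+4: 0.55372×0.4930 = 0.272984
Scale to base peak (0.500752) = 100: 45.18 : 100.00 : 54.51

45.18 : 100.00 : 54.51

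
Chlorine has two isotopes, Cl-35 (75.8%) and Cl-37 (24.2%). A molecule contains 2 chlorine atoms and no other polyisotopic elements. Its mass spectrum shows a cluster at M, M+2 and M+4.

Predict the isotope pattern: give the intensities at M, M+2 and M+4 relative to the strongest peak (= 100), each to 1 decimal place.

100.0 : 63.9 : 10.2

The 2 Cl atoms are independent, so intensities follow the terms of (0.758 + 0.242)^2.
P(M) = 0.758^2 = 0.574564
P(M+2) = 2 × 0.758^1 × 0.242^1 = 0.366872
P(M+4) = 0.242^2 = 0.058564
The M peak is largest (0.574564); scaling to 100 gives 100.0 : 63.9 : 10.2.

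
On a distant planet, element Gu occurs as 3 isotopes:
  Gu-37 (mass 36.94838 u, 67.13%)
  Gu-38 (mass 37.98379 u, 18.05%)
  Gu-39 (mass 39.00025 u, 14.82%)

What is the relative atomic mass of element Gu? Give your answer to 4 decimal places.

The abundance-weighted mean is 0.6713 × 36.94838 + 0.1805 × 37.98379 + 0.1482 × 39.00025
= 24.803447 + 6.856074 + 5.779837 = 37.439358 u

37.4394 u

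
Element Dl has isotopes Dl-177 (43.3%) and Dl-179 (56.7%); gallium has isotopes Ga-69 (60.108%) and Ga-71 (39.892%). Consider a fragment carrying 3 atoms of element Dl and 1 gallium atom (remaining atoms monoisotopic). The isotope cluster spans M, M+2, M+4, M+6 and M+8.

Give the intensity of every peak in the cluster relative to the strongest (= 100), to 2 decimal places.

Element Dl pattern (n=3): 0.08118274 : 0.31891879 : 0.41761421 : 0.18228426
Gallium pattern (n=1): 0.60108 : 0.39892
Convolve the two distributions (both contribute in 2-u steps):
  M: 0.08118274×0.60108 = 0.048797
  M+2: 0.08118274×0.39892 + 0.31891879×0.60108 = 0.224081
  M+4: 0.31891879×0.39892 + 0.41761421×0.60108 = 0.378243
  M+6: 0.41761421×0.39892 + 0.18228426×0.60108 = 0.276162
  M+8: 0.18228426×0.39892 = 0.072717
Scale to base peak (0.378243) = 100: 12.90 : 59.24 : 100.00 : 73.01 : 19.22

12.90 : 59.24 : 100.00 : 73.01 : 19.22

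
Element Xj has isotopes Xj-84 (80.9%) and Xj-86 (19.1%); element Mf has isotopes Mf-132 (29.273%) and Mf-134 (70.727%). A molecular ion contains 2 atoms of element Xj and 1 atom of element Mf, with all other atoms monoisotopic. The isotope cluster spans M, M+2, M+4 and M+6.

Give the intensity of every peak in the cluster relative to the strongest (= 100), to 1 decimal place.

Element Xj pattern (n=2): 0.654481 : 0.309038 : 0.036481
Element Mf pattern (n=1): 0.29273 : 0.70727
Convolve the two distributions (both contribute in 2-u steps):
  M: 0.654481×0.29273 = 0.191586
  M+2: 0.654481×0.70727 + 0.309038×0.29273 = 0.553359
  M+4: 0.309038×0.70727 + 0.036481×0.29273 = 0.229252
  M+6: 0.036481×0.70727 = 0.025802
Scale to base peak (0.553359) = 100: 34.6 : 100.0 : 41.4 : 4.7

34.6 : 100.0 : 41.4 : 4.7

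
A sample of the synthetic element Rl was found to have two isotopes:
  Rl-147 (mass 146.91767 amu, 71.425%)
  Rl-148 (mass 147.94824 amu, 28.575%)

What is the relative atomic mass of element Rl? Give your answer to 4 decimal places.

147.2122 amu

Weight each isotope mass by its fractional abundance: 0.71425 × 146.91767 + 0.28575 × 147.94824
= 104.935946 + 42.276210 = 147.212156 amu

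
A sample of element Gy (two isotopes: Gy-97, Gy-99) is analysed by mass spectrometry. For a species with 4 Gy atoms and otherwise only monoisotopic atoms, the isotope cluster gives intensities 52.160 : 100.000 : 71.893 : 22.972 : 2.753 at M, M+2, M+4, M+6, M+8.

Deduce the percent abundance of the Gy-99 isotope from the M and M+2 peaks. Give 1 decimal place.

32.4%

Let p = fractional abundance of Gy-97. I(M+2)/I(M) = [C(4,1)·p^3·(1−p)] / p^4 = 4·(1−p)/p = 100.000/52.160 = 1.9172
(1−p)/p = 1.9172/4 = 0.4793  ⇒  p = 1/(1 + 0.4793) = 0.6760
Gy-97: 67.6%, Gy-99: 32.4%.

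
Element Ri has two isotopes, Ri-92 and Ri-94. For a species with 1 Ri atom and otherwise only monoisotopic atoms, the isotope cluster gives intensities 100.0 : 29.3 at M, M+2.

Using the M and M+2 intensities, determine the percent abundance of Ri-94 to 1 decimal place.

22.7%

Let p = fractional abundance of Ri-92. I(M+2)/I(M) = [C(1,1)·p^0·(1−p)] / p^1 = 1·(1−p)/p = 29.3/100.0 = 0.2930
(1−p)/p = 0.2930/1 = 0.2930  ⇒  p = 1/(1 + 0.2930) = 0.7734
Ri-92: 77.3%, Ri-94: 22.7%.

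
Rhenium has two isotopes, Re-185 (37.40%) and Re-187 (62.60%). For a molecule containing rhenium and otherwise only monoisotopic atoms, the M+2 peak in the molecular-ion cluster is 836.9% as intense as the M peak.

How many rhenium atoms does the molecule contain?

5

The M+2/M ratio from n Re atoms is n · q/p = n · 0.6260/0.3740.
n = 8.369 × 0.3740/0.6260 = 5.00 ≈ 5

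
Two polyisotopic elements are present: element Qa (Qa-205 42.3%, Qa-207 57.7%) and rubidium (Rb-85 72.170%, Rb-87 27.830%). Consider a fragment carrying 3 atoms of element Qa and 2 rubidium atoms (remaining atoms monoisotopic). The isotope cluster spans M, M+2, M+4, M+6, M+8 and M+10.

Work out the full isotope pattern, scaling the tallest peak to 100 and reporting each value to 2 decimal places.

11.25 : 54.73 : 100.00 : 83.85 : 31.37 : 4.25

Element Qa pattern (n=3): 0.07568697 : 0.3097261 : 0.4224869 : 0.19210003
Rubidium pattern (n=2): 0.52085089 : 0.40169822 : 0.07745089
Convolve the two distributions (both contribute in 2-u steps):
  M: 0.07568697×0.52085089 = 0.039422
  M+2: 0.07568697×0.40169822 + 0.3097261×0.52085089 = 0.191724
  M+4: 0.07568697×0.07745089 + 0.3097261×0.40169822 + 0.4224869×0.52085089 = 0.350331
  M+6: 0.3097261×0.07745089 + 0.4224869×0.40169822 + 0.19210003×0.52085089 = 0.293756
  M+8: 0.4224869×0.07745089 + 0.19210003×0.40169822 = 0.109888
  M+10: 0.19210003×0.07745089 = 0.014878
Scale to base peak (0.350331) = 100: 11.25 : 54.73 : 100.00 : 83.85 : 31.37 : 4.25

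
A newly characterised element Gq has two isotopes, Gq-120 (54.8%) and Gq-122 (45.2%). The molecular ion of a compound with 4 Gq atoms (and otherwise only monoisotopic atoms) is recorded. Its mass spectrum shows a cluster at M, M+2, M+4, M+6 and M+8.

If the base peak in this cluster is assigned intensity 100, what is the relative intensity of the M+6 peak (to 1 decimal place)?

55.0

Binomial terms of (0.548 + 0.452)^4: M 0.0902, M+2 0.2975, M+4 0.3681, M+6 0.2024, M+8 0.0417 → M+4 is the base peak.
P(M+4) = C(4,2) × 0.548^2 × 0.452^2 = 6 × 0.300304 × 0.204304 = 0.368120 (base)
P(M+6) = C(4,3) × 0.548^1 × 0.452^3 = 4 × 0.5480 × 0.09234541 = 0.202421
Relative intensity = 0.202421 / 0.368120 × 100 = 55.0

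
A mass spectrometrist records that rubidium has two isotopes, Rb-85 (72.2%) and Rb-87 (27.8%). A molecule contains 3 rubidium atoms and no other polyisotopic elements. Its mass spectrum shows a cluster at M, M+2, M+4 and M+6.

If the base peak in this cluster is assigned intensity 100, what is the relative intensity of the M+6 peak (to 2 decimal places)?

4.94

Binomial terms of (0.722 + 0.278)^3: M 0.3764, M+2 0.4348, M+4 0.1674, M+6 0.0215 → M+2 is the base peak.
P(M+2) = C(3,1) × 0.722^2 × 0.278^1 = 3 × 0.521284 × 0.2780 = 0.434751 (base)
P(M+6) = C(3,3) × 0.722^0 × 0.278^3 = 1 × 1.0000 × 0.02148495 = 0.021485
Relative intensity = 0.021485 / 0.434751 × 100 = 4.94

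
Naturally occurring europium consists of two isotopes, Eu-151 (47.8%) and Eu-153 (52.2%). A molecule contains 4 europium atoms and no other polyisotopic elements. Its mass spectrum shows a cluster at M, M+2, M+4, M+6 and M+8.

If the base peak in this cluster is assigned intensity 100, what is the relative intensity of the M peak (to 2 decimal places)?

13.98

(0.478 + 0.522)^4 gives M 0.0522, M+2 0.2280, M+4 0.3735, M+6 0.2720, M+8 0.0742; the largest is M+4.
P(M+4) = C(4,2) × 0.478^2 × 0.522^2 = 6 × 0.228484 × 0.272484 = 0.373549 (base)
P(M) = C(4,0) × 0.478^4 × 0.522^0 = 1 × 0.05220494 × 1.0000 = 0.052205
Relative intensity = 0.052205 / 0.373549 × 100 = 13.98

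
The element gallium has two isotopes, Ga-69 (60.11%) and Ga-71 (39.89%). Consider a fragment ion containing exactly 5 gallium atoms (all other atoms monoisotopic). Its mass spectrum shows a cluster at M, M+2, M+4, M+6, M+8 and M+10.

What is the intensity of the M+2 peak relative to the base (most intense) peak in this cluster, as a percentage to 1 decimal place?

75.3%

Term probabilities: M 0.0785, M+2 0.2604, M+4 0.3456, M+6 0.2293, M+8 0.0761, M+10 0.0101. Base peak = M+4.
P(M+4) = C(5,2) × 0.6011^3 × 0.3989^2 = 10 × 0.21719018 × 0.15912121 = 0.345596 (base)
P(M+2) = C(5,1) × 0.6011^4 × 0.3989^1 = 5 × 0.13055302 × 0.3989 = 0.260388
Relative intensity = 0.260388 / 0.345596 × 100 = 75.3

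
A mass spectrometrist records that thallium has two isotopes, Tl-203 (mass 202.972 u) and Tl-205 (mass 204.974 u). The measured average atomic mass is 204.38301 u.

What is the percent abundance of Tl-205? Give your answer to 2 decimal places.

Let x be the fractional abundance of Tl-203; then Tl-205 has abundance 1 − x.
202.972·x + 204.974·(1 − x) = 204.38301
(202.972 − 204.974)·x = 204.38301 − 204.974
x = -0.59099 / -2.002 = 0.29520 → 29.52% Tl-203, 70.48% Tl-205.

70.48%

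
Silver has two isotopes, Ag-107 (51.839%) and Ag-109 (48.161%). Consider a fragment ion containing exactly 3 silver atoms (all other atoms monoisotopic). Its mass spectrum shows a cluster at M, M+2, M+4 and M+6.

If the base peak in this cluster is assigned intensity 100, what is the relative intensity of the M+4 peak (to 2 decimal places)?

(0.51839 + 0.48161)^3 gives M 0.1393, M+2 0.3883, M+4 0.3607, M+6 0.1117; the largest is M+2.
P(M+2) = C(3,1) × 0.51839^2 × 0.48161^1 = 3 × 0.26872819 × 0.48161 = 0.388267 (base)
P(M+4) = C(3,2) × 0.51839^1 × 0.48161^2 = 3 × 0.51839 × 0.23194819 = 0.360719
Relative intensity = 0.360719 / 0.388267 × 100 = 92.90

92.90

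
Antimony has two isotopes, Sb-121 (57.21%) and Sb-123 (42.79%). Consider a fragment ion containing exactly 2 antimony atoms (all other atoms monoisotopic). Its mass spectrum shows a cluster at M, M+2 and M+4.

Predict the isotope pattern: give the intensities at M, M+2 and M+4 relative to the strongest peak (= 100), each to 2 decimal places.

The 2 Sb atoms are independent, so intensities follow the terms of (0.5721 + 0.4279)^2.
P(M) = 0.5721^2 = 0.327298
P(M+2) = 2 × 0.5721^1 × 0.4279^1 = 0.489603
P(M+4) = 0.4279^2 = 0.183098
The M+2 peak is largest (0.489603); scaling to 100 gives 66.85 : 100.00 : 37.40.

66.85 : 100.00 : 37.40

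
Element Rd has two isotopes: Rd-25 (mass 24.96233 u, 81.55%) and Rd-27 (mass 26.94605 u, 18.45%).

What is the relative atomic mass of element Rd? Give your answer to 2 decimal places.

Ar = Σ fᵢ·mᵢ = 0.8155 × 24.96233 + 0.1845 × 26.94605
= 20.356780 + 4.971546 = 25.328326 u

25.33 u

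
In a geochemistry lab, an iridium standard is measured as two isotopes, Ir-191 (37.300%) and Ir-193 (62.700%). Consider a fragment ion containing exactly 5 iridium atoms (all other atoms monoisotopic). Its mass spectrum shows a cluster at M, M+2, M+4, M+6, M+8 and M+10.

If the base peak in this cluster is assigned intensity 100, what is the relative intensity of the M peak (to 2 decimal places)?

2.11

Binomial terms of (0.37300 + 0.62700)^5: M 0.0072, M+2 0.0607, M+4 0.2040, M+6 0.3429, M+8 0.2882, M+10 0.0969 → M+6 is the base peak.
P(M+6) = C(5,3) × 0.37300^2 × 0.62700^3 = 10 × 0.139129 × 0.24649188 = 0.342942 (base)
P(M) = C(5,0) × 0.37300^5 × 0.62700^0 = 1 × 0.00722012 × 1.0000 = 0.007220
Relative intensity = 0.007220 / 0.342942 × 100 = 2.11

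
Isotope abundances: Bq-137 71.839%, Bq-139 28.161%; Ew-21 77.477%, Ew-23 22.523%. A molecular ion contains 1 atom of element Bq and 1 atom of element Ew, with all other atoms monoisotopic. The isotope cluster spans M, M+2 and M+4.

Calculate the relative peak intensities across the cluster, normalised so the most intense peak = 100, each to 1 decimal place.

100.0 : 68.3 : 11.4

Element Bq pattern (n=1): 0.71839 : 0.28161
Element Ew pattern (n=1): 0.77477 : 0.22523
Convolve the two distributions (both contribute in 2-u steps):
  M: 0.71839×0.77477 = 0.556587
  M+2: 0.71839×0.22523 + 0.28161×0.77477 = 0.379986
  M+4: 0.28161×0.22523 = 0.063427
Scale to base peak (0.556587) = 100: 100.0 : 68.3 : 11.4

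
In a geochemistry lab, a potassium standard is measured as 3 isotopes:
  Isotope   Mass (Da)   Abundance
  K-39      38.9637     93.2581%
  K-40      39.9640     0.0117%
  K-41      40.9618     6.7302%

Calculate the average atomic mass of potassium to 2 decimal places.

Weight each isotope mass by its fractional abundance: 0.932581 × 38.9637 + 0.000117 × 39.9640 + 0.067302 × 40.9618
= 36.33681 + 0.00468 + 2.75681 = 39.09830 Da

39.10 Da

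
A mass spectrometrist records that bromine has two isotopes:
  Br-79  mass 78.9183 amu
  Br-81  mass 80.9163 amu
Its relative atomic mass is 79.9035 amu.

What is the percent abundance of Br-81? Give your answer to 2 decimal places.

49.31%

Writing the weighted mean with unknown fraction x of Br-79:
78.9183·x + 80.9163·(1 − x) = 79.9035
(78.9183 − 80.9163)·x = 79.9035 − 80.9163
x = -1.0128 / -1.9980 = 0.50691 → 50.69% Br-79, 49.31% Br-81.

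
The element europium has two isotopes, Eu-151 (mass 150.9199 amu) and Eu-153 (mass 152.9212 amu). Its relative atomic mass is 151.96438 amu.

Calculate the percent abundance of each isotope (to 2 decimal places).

With x = fraction of Eu-151 (so Eu-153 is 1 − x):
150.9199·x + 152.9212·(1 − x) = 151.96438
(150.9199 − 152.9212)·x = 151.96438 − 152.9212
x = -0.95682 / -2.0013 = 0.47810 → 47.81% Eu-151, 52.19% Eu-153.

Eu-151: 47.81%, Eu-153: 52.19%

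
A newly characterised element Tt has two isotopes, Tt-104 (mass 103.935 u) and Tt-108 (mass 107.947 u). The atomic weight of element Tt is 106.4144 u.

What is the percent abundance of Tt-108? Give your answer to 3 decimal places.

With x = fraction of Tt-104 (so Tt-108 is 1 − x):
103.935·x + 107.947·(1 − x) = 106.4144
(103.935 − 107.947)·x = 106.4144 − 107.947
x = -1.5326 / -4.012 = 0.38200 → 38.200% Tt-104, 61.800% Tt-108.

61.800%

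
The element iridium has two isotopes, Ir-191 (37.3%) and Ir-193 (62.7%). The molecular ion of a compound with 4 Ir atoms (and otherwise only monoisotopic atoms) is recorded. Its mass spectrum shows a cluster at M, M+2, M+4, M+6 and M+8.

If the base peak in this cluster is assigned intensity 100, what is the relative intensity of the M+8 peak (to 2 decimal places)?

42.02

Term probabilities: M 0.0194, M+2 0.1302, M+4 0.3282, M+6 0.3678, M+8 0.1546. Base peak = M+6.
P(M+6) = C(4,3) × 0.373^1 × 0.627^3 = 4 × 0.3730 × 0.24649188 = 0.367766 (base)
P(M+8) = C(4,4) × 0.373^0 × 0.627^4 = 1 × 1.0000 × 0.15455041 = 0.154550
Relative intensity = 0.154550 / 0.367766 × 100 = 42.02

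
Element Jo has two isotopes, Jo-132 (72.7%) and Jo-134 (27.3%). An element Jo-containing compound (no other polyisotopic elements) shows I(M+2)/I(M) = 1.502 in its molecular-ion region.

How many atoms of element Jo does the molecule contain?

4

The M+2/M ratio from n Jo atoms is n · q/p = n · 0.273/0.727.
n = 1.502 × 0.727/0.273 = 4.00 ≈ 4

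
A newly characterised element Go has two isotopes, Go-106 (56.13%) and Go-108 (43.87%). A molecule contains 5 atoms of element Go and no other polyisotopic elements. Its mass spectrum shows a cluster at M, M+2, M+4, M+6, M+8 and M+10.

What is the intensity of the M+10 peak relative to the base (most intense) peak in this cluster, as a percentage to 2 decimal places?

4.77%

Binomial terms of (0.5613 + 0.4387)^5: M 0.0557, M+2 0.2177, M+4 0.3403, M+6 0.2660, M+8 0.1040, M+10 0.0162 → M+4 is the base peak.
P(M+4) = C(5,2) × 0.5613^3 × 0.4387^2 = 10 × 0.17684188 × 0.19245769 = 0.340346 (base)
P(M+10) = C(5,5) × 0.5613^0 × 0.4387^5 = 1 × 1.0000 × 0.01624943 = 0.016249
Relative intensity = 0.016249 / 0.340346 × 100 = 4.77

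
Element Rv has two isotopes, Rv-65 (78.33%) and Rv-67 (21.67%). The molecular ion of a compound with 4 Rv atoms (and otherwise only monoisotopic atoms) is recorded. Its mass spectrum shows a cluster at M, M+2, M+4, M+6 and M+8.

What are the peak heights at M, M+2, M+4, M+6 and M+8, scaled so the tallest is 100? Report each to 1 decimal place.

90.4 : 100.0 : 41.5 : 7.7 : 0.5

The 4 Rv atoms are independent, so intensities follow the terms of (0.7833 + 0.2167)^4.
P(M) = 0.7833^4 = 0.376455
P(M+2) = 4 × 0.7833^3 × 0.2167^1 = 0.416585
P(M+4) = 6 × 0.7833^2 × 0.2167^2 = 0.172872
P(M+6) = 4 × 0.7833^1 × 0.2167^3 = 0.031883
P(M+8) = 0.2167^4 = 0.002205
The M+2 peak is largest (0.416585); scaling to 100 gives 90.4 : 100.0 : 41.5 : 7.7 : 0.5.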